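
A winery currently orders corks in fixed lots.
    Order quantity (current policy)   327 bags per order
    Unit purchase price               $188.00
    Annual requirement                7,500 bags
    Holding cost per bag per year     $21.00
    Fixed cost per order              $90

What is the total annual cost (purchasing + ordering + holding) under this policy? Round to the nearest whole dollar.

Ordering: D/Q × S = 7,500/327 × $90 = $2,064.22
Holding:  Q/2 × H = 327/2 × $21 = $3,433.50
Purchase cost = D·C = 7,500 × 188 = $1,410,000.00
Total = $2,064.22 + $3,433.50 + $1,410,000.00 = $1,415,497.72

$1,415,498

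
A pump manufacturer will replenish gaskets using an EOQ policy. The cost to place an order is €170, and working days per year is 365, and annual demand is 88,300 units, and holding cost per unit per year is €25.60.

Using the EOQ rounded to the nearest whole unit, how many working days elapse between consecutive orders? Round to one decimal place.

2DS/H = 2·88,300·170/25.6 = 1,172,734.38
EOQ = √1,172,734.38 ≈ 1,082.93 → Q = 1,083 units
Days between orders = 365 / (D/Q) = 365 / 81.533 ≈ 4.477

4.5 days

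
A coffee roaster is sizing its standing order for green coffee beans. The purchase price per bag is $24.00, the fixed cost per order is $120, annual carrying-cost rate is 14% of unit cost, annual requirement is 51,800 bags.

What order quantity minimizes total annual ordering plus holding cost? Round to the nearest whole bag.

Holding cost per bag per year: H = 14% × $24 = $3.3600
Q* = √(2·D·S / H) = √(2·51,800·120 / 3.36) = √3,700,000.0 ≈ 1,923.54

1,924 bags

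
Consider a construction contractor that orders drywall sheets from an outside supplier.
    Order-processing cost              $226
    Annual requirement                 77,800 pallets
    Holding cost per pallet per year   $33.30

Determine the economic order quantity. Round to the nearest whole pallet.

1,028 pallets

Q* = √(2·D·S / H) = √(2·77,800·226 / 33.3) = √1,056,024.0 ≈ 1,027.63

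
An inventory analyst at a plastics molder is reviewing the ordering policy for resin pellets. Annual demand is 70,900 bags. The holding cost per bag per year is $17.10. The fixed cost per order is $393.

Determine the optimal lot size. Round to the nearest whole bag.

EOQ = √(2DS/H) = √(2 × 70,900 × 393 / 17.1)
    = √(3,258,912.28) ≈ 1,805.25

1,805 bags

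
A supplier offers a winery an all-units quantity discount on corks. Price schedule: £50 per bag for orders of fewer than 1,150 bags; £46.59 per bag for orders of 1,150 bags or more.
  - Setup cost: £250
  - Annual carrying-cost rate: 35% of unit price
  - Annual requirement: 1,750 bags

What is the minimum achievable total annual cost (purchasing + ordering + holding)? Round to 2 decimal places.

£91,289.17

H₁ = 35%×£50 = £17.5000;  H₂ = 35%×£46.59 = £16.3065
EOQ₁ = √(2×1,750×250/17.5000) = 223.61  (< 1,150, feasible at tier 1)
EOQ₂ = √(2×1,750×250/16.3065) = 231.65  (< 1,150 → use Q = 1,150 at tier-2 price)
TC(tier 1 (EOQ₁), Q≈223.6) = £91,413.12
TC(tier 2, Q≈1,150.0) = £91,289.17
Minimum at tier 2: £91,289.17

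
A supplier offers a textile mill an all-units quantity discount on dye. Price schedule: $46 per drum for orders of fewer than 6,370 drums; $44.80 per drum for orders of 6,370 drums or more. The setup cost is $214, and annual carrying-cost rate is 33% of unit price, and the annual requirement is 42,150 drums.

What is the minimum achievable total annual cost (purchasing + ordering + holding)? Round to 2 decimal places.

$1,936,823.07

H₁ = 33%×$46 = $15.1800;  H₂ = 33%×$44.80 = $14.7840
EOQ₁ = √(2×42,150×214/15.1800) = 1,090.15  (< 6,370, feasible at tier 1)
EOQ₂ = √(2×42,150×214/14.7840) = 1,104.65  (< 6,370 → use Q = 6,370 at tier-2 price)
TC(tier 1 (EOQ₁), Q≈1,090.1) = $1,955,448.42
TC(tier 2, Q≈6,370.0) = $1,936,823.07
Minimum at tier 2: $1,936,823.07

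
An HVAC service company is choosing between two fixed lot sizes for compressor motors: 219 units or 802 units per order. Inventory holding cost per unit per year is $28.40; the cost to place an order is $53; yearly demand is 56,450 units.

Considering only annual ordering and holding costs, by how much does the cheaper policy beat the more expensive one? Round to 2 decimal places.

$1,652.33

TC(Q) = (D/Q)S + (Q/2)H
TC(219) = (56,450/219)×53 + (219/2)×28.4 = $16,771.22
TC(802) = (56,450/802)×53 + (802/2)×28.4 = $15,118.89
Lots of 802 are cheaper by $1,652.33.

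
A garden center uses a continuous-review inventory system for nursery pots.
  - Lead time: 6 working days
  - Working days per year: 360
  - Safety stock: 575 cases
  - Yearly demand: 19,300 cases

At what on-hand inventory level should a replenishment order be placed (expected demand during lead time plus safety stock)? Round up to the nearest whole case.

897 cases

Daily demand d = 19,300 / 360 = 53.611 cases/day
Demand during lead time = 53.611 × 6 = 321.67
Reorder point = 321.67 + 575 = 896.67 → round up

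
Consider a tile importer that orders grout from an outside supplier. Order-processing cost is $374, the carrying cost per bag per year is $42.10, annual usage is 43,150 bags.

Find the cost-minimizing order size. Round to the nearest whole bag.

Q* = √(2·D·S / H) = √(2·43,150·374 / 42.1) = √766,655.6 ≈ 875.59

876 bags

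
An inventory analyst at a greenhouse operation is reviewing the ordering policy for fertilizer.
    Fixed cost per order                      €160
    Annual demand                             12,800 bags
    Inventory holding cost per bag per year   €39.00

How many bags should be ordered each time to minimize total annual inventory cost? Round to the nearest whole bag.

Q* = √(2·D·S / H) = √(2·12,800·160 / 39) = √105,025.6 ≈ 324.08

324 bags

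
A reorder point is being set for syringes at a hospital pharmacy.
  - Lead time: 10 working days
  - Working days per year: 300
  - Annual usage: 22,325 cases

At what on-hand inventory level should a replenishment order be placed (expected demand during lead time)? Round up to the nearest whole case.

Daily demand d = 22,325 / 300 = 74.417 cases/day
Demand during lead time = 74.417 × 10 = 744.17
Reorder point = 744.17 → round up

745 cases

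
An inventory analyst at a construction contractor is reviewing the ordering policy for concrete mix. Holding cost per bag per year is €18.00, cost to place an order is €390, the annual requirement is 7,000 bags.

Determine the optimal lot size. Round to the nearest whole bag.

EOQ = √(2DS/H) = √(2 × 7,000 × 390 / 18)
    = √(303,333.33) ≈ 550.76

551 bags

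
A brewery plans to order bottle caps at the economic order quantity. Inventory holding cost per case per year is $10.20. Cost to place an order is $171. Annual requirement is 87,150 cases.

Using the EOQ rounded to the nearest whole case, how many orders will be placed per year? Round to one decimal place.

2DS/H = 2·87,150·171/10.2 = 2,922,088.24
EOQ = √2,922,088.24 ≈ 1,709.41 → Q = 1,709
N = D/Q = 87,150/1,709 ≈ 50.995 orders/yr

51.0 orders per year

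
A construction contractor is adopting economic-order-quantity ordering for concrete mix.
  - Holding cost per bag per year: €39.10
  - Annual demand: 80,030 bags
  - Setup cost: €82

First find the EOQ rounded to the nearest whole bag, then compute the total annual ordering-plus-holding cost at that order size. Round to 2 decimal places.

€22,653.58

2DS/H = 2·80,030·82/39.1 = 335,675.70
EOQ = √335,675.70 ≈ 579.38 → Q = 579 bags
Annual ordering cost = (D/Q)·S = (80,030/579) × 82 = €11,334.13
Annual holding cost  = (Q/2)·H = (579/2) × 39.1 = €11,319.45
Total = €11,334.13 + €11,319.45 = €22,653.58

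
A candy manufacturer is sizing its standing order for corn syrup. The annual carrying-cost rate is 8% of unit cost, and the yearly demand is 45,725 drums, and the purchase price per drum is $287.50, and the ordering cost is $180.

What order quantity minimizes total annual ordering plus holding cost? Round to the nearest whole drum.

Carrying cost H = $287.5 × 8% = $23.0000/drum/yr
Q* = √(2·D·S / H) = √(2·45,725·180 / 23) = √715,695.7 ≈ 845.99

846 drums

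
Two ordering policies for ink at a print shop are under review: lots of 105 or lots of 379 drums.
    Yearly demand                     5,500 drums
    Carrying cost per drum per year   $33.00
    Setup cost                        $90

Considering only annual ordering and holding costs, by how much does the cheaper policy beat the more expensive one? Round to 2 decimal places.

$1,112.78

For each Q, cost = (D/Q)·S + (Q/2)·H.
TC(105) = (5,500/105)×90 + (105/2)×33 = $6,446.79
TC(379) = (5,500/379)×90 + (379/2)×33 = $7,559.57
Lots of 105 are cheaper by $1,112.78.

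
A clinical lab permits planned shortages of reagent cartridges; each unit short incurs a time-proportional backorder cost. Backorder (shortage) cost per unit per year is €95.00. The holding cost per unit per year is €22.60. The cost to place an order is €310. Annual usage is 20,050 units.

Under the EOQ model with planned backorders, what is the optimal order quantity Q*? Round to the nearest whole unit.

825 units

Basic EOQ = √(2·20,050·310/22.6) = 741.650
Backorder adjustment √((H+b)/b) = √((22.6+95)/95) = 1.1126
Q* = 741.650 × 1.1126 ≈ 825.16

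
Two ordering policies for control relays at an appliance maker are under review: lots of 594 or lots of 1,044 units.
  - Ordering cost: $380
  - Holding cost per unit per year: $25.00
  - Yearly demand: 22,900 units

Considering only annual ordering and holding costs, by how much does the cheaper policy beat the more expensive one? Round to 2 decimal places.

$689.58

For each Q, cost = (D/Q)·S + (Q/2)·H.
TC(594) = (22,900/594)×380 + (594/2)×25 = $22,074.83
TC(1,044) = (22,900/1,044)×380 + (1,044/2)×25 = $21,385.25
Cheaper: Q = 1,044.  Difference = $689.58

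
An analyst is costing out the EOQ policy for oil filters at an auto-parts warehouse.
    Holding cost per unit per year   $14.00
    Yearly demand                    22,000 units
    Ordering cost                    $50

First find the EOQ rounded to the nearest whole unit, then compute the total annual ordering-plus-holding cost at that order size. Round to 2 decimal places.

2DS/H = 2·22,000·50/14 = 157,142.86
EOQ = √157,142.86 ≈ 396.41 → Q = 396 units
Ordering: D/Q × S = 22,000/396 × $50 = $2,777.78
Holding:  Q/2 × H = 396/2 × $14 = $2,772.00
Total = $2,777.78 + $2,772.00 = $5,549.78

$5,549.78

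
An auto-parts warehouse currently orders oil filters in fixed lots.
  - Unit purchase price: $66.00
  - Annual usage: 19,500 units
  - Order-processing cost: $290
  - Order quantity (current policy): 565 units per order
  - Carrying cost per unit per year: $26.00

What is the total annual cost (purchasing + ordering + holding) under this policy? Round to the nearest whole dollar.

Annual ordering cost = (D/Q)·S = (19,500/565) × 290 = $10,008.85
Annual holding cost  = (Q/2)·H = (565/2) × 26 = $7,345.00
Purchase cost = D·C = 19,500 × 66 = $1,287,000.00
Total = $10,008.85 + $7,345.00 + $1,287,000.00 = $1,304,353.85

$1,304,354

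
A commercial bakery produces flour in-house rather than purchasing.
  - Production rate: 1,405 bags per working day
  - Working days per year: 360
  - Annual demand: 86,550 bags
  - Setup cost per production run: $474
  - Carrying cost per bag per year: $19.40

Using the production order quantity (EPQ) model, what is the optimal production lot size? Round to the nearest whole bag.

2,259 bags

Daily demand d = 86,550/360 = 240.417; p = 1405; 1 − d/p = 0.82888
EPQ = √(2DS / (H(1 − d/p)))
    = √(2 × 86,550 × 474 / (19.4 × 0.82888)) ≈ 2,258.86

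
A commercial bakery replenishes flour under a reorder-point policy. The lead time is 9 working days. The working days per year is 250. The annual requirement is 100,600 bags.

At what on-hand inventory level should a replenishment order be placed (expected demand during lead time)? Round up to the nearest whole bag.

Daily demand d = 100,600 / 250 = 402.400 bags/day
Demand during lead time = 402.400 × 9 = 3,621.60
Reorder point = 3,621.60 → round up

3,622 bags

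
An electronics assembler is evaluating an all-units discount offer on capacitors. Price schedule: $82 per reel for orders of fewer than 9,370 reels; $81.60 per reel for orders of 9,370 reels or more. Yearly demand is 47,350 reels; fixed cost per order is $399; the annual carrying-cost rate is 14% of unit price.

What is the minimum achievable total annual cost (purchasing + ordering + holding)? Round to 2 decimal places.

$3,903,527.27

H₁ = 14%×$82 = $11.4800;  H₂ = 14%×$81.60 = $11.4240
EOQ₁ = √(2×47,350×399/11.4800) = 1,814.22  (< 9,370, feasible at tier 1)
EOQ₂ = √(2×47,350×399/11.4240) = 1,818.66  (< 9,370 → use Q = 9,370 at tier-2 price)
TC(tier 1 (EOQ₁), Q≈1,814.2) = $3,903,527.27
TC(tier 2, Q≈9,370.0) = $3,919,297.73
Minimum at tier 1 (EOQ₁): $3,903,527.27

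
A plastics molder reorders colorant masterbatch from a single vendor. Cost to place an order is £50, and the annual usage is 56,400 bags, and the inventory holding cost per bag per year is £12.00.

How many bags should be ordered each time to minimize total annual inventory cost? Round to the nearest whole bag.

686 bags

EOQ = √(2DS/H) = √(2 × 56,400 × 50 / 12)
    = √(470,000.00) ≈ 685.57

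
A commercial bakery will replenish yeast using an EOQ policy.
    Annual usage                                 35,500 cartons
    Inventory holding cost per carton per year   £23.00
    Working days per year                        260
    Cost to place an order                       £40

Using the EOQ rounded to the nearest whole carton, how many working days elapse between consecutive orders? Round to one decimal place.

2.6 days

Optimal lot size Q* = (2 × 35,500 × £40 / £23)^½ ≈ 351.39 → Q = 351 cartons
Cycle time = (working days × Q)/D = (260 × 351) / 35,500 = 2.571 days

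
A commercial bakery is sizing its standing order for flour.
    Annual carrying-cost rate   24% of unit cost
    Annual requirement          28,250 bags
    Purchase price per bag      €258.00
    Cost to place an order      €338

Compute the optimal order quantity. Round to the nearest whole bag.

555 bags

Carrying cost H = €258 × 24% = €61.9200/bag/yr
2DS/H = 2·28,250·338/61.92 = 308,414.08
EOQ = √308,414.08 ≈ 555.35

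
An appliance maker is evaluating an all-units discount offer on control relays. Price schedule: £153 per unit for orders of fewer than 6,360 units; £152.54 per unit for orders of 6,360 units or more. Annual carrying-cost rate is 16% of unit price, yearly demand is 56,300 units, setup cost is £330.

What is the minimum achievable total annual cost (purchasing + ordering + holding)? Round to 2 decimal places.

£8,644,060.04

H₁ = 16%×£153 = £24.4800;  H₂ = 16%×£152.54 = £24.4064
EOQ₁ = √(2×56,300×330/24.4800) = 1,232.03  (< 6,360, feasible at tier 1)
EOQ₂ = √(2×56,300×330/24.4064) = 1,233.88  (< 6,360 → use Q = 6,360 at tier-2 price)
TC(tier 1 (EOQ₁), Q≈1,232.0) = £8,644,060.04
TC(tier 2, Q≈6,360.0) = £8,668,535.58
Minimum at tier 1 (EOQ₁): £8,644,060.04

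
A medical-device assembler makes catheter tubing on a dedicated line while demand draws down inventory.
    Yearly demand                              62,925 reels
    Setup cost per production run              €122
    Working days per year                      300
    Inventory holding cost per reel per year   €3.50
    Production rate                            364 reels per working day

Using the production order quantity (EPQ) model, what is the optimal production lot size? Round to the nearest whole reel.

3,217 reels

Daily demand d = 62,925/300 = 209.750; p = 364; 1 − d/p = 0.42376
EPQ = √(2DS / (H(1 − d/p)))
    = √(2 × 62,925 × 122 / (3.5 × 0.42376)) ≈ 3,217.44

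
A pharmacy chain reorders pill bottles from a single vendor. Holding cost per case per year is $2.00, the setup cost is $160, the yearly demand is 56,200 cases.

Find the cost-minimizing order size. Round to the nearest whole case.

2,999 cases

EOQ = √(2DS/H) = √(2 × 56,200 × 160 / 2)
    = √(8,992,000.00) ≈ 2,998.67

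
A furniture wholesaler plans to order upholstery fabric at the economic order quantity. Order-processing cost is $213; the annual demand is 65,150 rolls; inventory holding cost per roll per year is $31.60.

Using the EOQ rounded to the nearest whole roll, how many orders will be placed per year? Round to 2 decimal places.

EOQ = √(2DS/H) = √(2 × 65,150 × 213 / 31.6)
    = √(878,287.97) ≈ 937.17 → Q = 937
N = D/Q = 65,150/937 ≈ 69.530 orders/yr

69.53 orders per year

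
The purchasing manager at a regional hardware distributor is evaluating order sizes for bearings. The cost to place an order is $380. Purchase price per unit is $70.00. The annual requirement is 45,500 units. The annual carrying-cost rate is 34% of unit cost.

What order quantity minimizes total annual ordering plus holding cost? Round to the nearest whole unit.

1,205 units

Holding cost per unit per year: H = 34% × $70 = $23.8000
2DS/H = 2·45,500·380/23.8 = 1,452,941.18
EOQ = √1,452,941.18 ≈ 1,205.38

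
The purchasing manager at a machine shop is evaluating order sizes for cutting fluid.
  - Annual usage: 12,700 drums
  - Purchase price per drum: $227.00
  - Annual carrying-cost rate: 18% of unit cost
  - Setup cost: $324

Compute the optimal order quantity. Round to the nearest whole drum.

449 drums

Carrying cost H = $227 × 18% = $40.8600/drum/yr
2DS/H = 2·12,700·324/40.86 = 201,409.69
EOQ = √201,409.69 ≈ 448.79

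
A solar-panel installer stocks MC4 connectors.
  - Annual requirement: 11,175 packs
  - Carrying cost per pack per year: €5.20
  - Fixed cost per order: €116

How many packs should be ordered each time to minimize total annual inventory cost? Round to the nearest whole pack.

706 packs

Q* = √(2·D·S / H) = √(2·11,175·116 / 5.2) = √498,576.9 ≈ 706.10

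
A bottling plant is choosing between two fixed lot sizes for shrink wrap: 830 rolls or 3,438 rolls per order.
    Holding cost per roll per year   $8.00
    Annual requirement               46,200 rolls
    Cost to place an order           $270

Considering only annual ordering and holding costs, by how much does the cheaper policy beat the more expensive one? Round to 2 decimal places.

TC(Q) = (D/Q)S + (Q/2)H
TC(830) = (46,200/830)×270 + (830/2)×8 = $18,348.92
TC(3,438) = (46,200/3,438)×270 + (3,438/2)×8 = $17,380.27
Lots of 3,438 are cheaper by $968.64.

$968.64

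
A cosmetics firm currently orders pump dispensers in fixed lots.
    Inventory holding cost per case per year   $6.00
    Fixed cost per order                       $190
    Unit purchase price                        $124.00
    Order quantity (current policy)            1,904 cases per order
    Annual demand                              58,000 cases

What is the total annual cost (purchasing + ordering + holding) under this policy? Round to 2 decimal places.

Ordering: D/Q × S = 58,000/1,904 × $190 = $5,787.82
Holding:  Q/2 × H = 1,904/2 × $6 = $5,712.00
Purchase cost = D·C = 58,000 × 124 = $7,192,000.00
Total = $5,787.82 + $5,712.00 + $7,192,000.00 = $7,203,499.82

$7,203,499.82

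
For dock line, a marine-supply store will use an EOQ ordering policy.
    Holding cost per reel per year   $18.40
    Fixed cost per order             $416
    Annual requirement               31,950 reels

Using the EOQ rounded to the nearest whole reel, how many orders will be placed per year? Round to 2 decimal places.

26.58 orders per year

EOQ = √(2DS/H) = √(2 × 31,950 × 416 / 18.4)
    = √(1,444,695.65) ≈ 1,201.95 → Q = 1,202
Orders per year = D/Q = 31,950 / 1,202 = 26.581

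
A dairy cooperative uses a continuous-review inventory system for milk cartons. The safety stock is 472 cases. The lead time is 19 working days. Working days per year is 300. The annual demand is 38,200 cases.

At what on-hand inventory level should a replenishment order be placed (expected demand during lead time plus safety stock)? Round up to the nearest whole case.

2,892 cases

Daily demand d = 38,200 / 300 = 127.333 cases/day
Demand during lead time = 127.333 × 19 = 2,419.33
Reorder point = 2,419.33 + 472 = 2,891.33 → round up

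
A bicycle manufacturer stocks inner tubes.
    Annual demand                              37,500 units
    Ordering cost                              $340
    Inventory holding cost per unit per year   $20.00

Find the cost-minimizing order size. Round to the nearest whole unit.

EOQ = √(2DS/H) = √(2 × 37,500 × 340 / 20)
    = √(1,275,000.00) ≈ 1,129.16

1,129 units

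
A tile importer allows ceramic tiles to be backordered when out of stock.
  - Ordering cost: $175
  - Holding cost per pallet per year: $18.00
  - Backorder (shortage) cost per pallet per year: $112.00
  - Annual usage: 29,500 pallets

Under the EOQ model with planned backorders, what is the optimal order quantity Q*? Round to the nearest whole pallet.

816 pallets

Q* = √(2DS/H) · √((H + b)/b)
   = √(2 × 29,500 × 175 / 18) · √((18 + 112) / 112)
   = 757.371 × 1.0774 ≈ 815.96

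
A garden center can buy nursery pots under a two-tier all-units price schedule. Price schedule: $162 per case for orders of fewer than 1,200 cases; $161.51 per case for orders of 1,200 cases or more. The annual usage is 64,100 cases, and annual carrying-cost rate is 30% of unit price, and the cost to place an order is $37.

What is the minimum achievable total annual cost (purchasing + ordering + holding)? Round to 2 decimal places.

H₁ = 30%×$162 = $48.6000;  H₂ = 30%×$161.51 = $48.4530
EOQ₁ = √(2×64,100×37/48.6000) = 312.41  (< 1,200, feasible at tier 1)
EOQ₂ = √(2×64,100×37/48.4530) = 312.88  (< 1,200 → use Q = 1,200 at tier-2 price)
TC(tier 1 (EOQ₁), Q≈312.4) = $10,399,383.19
TC(tier 2, Q≈1,200.0) = $10,383,839.22
Minimum at tier 2: $10,383,839.22

$10,383,839.22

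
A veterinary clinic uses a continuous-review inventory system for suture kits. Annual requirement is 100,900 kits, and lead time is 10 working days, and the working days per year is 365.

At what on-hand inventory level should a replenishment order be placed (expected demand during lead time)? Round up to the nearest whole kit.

Daily demand d = 100,900 / 365 = 276.438 kits/day
Demand during lead time = 276.438 × 10 = 2,764.38
Reorder point = 2,764.38 → round up

2,765 kits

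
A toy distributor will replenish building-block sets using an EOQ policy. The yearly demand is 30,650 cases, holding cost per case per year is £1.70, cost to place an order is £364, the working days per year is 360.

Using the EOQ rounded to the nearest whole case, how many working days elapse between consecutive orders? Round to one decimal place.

EOQ = √(2DS/H) = √(2 × 30,650 × 364 / 1.7)
    = √(13,125,411.76) ≈ 3,622.90 → Q = 3,623 cases
Days between orders = 360 / (D/Q) = 360 / 8.460 ≈ 42.554

42.6 days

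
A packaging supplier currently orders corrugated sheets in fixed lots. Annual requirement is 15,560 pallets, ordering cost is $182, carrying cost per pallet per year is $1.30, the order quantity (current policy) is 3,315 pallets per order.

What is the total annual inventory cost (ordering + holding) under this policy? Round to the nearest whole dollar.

Orders/yr = 15,560/3,315 = 4.694; ordering cost = 4.694 × $182 = $854.27
Average inventory = 3,315/2 = 1657.5; holding cost = 1657.5 × $1.3 = $2,154.75
Total = $854.27 + $2,154.75 = $3,009.02

$3,009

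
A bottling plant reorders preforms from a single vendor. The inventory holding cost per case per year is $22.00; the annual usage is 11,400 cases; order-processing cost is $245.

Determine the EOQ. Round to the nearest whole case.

Optimal lot size Q* = (2 × 11,400 × $245 / $22)^½ ≈ 503.89

504 cases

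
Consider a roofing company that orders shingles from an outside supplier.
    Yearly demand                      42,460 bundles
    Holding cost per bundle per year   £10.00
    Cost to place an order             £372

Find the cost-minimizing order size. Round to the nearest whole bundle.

1,777 bundles

2DS/H = 2·42,460·372/10 = 3,159,024.00
EOQ = √3,159,024.00 ≈ 1,777.36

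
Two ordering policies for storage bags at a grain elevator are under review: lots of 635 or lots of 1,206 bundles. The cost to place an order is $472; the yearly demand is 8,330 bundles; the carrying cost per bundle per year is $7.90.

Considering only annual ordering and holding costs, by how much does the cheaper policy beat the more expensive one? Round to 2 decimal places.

For each Q, cost = (D/Q)·S + (Q/2)·H.
TC(635) = (8,330/635)×472 + (635/2)×7.9 = $8,700.00
TC(1,206) = (8,330/1,206)×472 + (1,206/2)×7.9 = $8,023.87
Lots of 1,206 are cheaper by $676.13.

$676.13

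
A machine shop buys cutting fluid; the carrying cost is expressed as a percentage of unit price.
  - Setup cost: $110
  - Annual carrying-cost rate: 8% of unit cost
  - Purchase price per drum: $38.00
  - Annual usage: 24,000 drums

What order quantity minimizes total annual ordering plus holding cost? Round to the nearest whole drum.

1,318 drums

Carrying cost H = $38 × 8% = $3.0400/drum/yr
Q* = √(2·D·S / H) = √(2·24,000·110 / 3.04) = √1,736,842.1 ≈ 1,317.89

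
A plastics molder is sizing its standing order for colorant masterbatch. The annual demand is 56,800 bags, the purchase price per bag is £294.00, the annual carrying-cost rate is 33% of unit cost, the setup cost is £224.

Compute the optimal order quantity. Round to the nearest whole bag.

H = i·C = 0.33 × £294 = £97.0200 per bag-year
Optimal lot size Q* = (2 × 56,800 × £224 / £97.02)^½ ≈ 512.13

512 bags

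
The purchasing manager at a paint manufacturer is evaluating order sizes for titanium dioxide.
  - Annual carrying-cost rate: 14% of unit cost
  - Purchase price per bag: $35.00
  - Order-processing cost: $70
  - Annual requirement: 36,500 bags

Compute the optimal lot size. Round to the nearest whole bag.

1,021 bags

H = i·C = 0.14 × $35 = $4.9000 per bag-year
Optimal lot size Q* = (2 × 36,500 × $70 / $4.9)^½ ≈ 1,021.20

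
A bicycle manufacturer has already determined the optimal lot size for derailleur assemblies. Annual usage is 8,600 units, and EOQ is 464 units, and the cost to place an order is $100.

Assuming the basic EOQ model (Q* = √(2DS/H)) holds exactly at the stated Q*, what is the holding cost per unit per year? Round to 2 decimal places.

Since Q* = (2DS/H)^½, squaring gives Q*²·H = 2DS.
H = 2DS / Q² = 2 × 8,600 × 100 / 464² = 7.9890

$7.99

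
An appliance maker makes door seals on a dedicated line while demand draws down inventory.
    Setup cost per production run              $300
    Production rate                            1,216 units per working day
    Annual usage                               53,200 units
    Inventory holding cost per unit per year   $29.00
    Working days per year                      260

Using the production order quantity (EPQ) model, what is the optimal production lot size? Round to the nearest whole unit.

Daily demand d = 53,200/260 = 204.615; p = 1216; 1 − d/p = 0.83173
EPQ = √(2DS / (H(1 − d/p)))
    = √(2 × 53,200 × 300 / (29 × 0.83173)) ≈ 1,150.38

1,150 units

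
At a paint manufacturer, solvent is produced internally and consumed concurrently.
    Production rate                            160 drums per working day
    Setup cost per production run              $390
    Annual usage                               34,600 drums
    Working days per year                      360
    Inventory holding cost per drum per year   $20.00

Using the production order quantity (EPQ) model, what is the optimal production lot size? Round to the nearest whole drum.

d = 34,600/360 = 96.1111 drums/day;  effective holding cost H(1 − d/p) = 20·(1 − 96.1111/160) = 7.98611
Q* = √(2DS / H_eff) = √(2·34,600·390 / 7.98611) ≈ 1,838.31

1,838 drums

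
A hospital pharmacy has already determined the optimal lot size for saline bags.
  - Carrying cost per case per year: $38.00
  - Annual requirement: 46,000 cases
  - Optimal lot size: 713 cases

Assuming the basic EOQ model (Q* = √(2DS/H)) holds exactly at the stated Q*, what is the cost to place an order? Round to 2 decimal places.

$209.98

EOQ relation: Q² = 2DS/H, so rearrange for the unknown.
S = Q²H / (2D) = 713² × 38 / (2 × 46,000) = 209.9785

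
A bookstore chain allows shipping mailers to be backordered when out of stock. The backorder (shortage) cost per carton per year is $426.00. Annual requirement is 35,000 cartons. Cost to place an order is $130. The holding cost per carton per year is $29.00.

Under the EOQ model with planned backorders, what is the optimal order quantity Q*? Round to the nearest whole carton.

579 cartons

Basic EOQ = √(2·35,000·130/29) = 560.172
Backorder adjustment √((H+b)/b) = √((29+426)/426) = 1.0335
Q* = 560.172 × 1.0335 ≈ 578.93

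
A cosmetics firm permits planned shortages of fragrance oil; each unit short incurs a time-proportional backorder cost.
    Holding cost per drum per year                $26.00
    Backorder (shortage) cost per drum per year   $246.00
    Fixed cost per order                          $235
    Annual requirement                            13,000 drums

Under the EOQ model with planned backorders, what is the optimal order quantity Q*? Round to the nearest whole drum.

Q* = √(2DS/H) · √((H + b)/b)
   = √(2 × 13,000 × 235 / 26) · √((26 + 246) / 246)
   = 484.768 × 1.0515 ≈ 509.74

510 drums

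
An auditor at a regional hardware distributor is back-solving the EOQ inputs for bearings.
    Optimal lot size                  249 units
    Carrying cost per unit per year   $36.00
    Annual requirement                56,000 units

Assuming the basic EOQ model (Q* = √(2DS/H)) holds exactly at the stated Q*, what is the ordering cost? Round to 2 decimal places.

$19.93

From Q* = √(2DS/H) ⇒ Q*² = 2DS/H.
S = Q²H / (2D) = 249² × 36 / (2 × 56,000) = 19.9289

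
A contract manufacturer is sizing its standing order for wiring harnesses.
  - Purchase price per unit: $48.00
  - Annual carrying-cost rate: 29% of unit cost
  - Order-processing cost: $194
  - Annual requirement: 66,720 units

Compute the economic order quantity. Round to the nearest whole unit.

Carrying cost H = $48 × 29% = $13.9200/unit/yr
Q* = √(2·D·S / H) = √(2·66,720·194 / 13.92) = √1,859,724.1 ≈ 1,363.72

1,364 units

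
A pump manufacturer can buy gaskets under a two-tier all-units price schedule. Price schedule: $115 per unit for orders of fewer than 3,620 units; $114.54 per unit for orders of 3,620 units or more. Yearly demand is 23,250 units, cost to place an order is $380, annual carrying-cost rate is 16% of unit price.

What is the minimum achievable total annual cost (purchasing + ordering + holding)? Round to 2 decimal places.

$2,691,781.31

H₁ = 16%×$115 = $18.4000;  H₂ = 16%×$114.54 = $18.3264
EOQ₁ = √(2×23,250×380/18.4000) = 979.96  (< 3,620, feasible at tier 1)
EOQ₂ = √(2×23,250×380/18.3264) = 981.93  (< 3,620 → use Q = 3,620 at tier-2 price)
TC(tier 1 (EOQ₁), Q≈980.0) = $2,691,781.31
TC(tier 2, Q≈3,620.0) = $2,698,666.39
Minimum at tier 1 (EOQ₁): $2,691,781.31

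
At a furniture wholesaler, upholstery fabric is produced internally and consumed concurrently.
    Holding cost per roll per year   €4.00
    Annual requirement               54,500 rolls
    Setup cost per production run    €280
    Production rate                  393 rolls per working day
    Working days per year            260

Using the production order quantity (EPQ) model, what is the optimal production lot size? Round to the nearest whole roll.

d = 54,500/260 = 209.6154 rolls/day;  effective holding cost H(1 − d/p) = 4·(1 − 209.6154/393) = 1.86651
Q* = √(2DS / H_eff) = √(2·54,500·280 / 1.86651) ≈ 4,043.68

4,044 rolls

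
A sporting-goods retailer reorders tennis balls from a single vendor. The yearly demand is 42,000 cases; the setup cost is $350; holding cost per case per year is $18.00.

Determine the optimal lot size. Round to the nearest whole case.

2DS/H = 2·42,000·350/18 = 1,633,333.33
EOQ = √1,633,333.33 ≈ 1,278.02

1,278 cases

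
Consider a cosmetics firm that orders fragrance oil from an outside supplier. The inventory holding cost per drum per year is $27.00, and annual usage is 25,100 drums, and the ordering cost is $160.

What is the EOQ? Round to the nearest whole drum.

EOQ = √(2DS/H) = √(2 × 25,100 × 160 / 27)
    = √(297,481.48) ≈ 545.42

545 drums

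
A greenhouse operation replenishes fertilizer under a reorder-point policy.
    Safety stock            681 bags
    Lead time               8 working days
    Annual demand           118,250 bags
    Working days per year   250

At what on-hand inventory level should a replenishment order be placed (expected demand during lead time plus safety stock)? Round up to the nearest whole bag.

4,465 bags

Daily demand d = 118,250 / 250 = 473.000 bags/day
Demand during lead time = 473.000 × 8 = 3,784.00
Reorder point = 3,784.00 + 681 = 4,465.00 → round up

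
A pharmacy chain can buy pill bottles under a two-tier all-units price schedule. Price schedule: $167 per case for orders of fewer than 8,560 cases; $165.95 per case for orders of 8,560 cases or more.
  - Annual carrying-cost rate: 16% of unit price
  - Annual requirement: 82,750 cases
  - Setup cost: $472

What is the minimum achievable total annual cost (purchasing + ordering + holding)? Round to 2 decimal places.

H₁ = 16%×$167 = $26.7200;  H₂ = 16%×$165.95 = $26.5520
EOQ₁ = √(2×82,750×472/26.7200) = 1,709.83  (< 8,560, feasible at tier 1)
EOQ₂ = √(2×82,750×472/26.5520) = 1,715.23  (< 8,560 → use Q = 8,560 at tier-2 price)
TC(tier 1 (EOQ₁), Q≈1,709.8) = $13,864,936.54
TC(tier 2, Q≈8,560.0) = $13,850,567.91
Minimum at tier 2: $13,850,567.91

$13,850,567.91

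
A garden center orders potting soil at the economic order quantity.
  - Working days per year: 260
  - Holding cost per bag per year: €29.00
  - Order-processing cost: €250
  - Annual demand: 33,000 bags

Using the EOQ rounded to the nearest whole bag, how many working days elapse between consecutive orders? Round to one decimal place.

5.9 days

Optimal lot size Q* = (2 × 33,000 × €250 / €29)^½ ≈ 754.30 → Q = 754 bags
Cycle time = (working days × Q)/D = (260 × 754) / 33,000 = 5.941 days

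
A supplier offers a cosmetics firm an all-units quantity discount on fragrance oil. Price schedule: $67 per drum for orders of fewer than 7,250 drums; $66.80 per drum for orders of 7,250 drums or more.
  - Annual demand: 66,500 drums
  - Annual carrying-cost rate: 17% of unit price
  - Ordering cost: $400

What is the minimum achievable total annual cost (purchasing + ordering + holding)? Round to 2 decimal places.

H₁ = 17%×$67 = $11.3900;  H₂ = 17%×$66.80 = $11.3560
EOQ₁ = √(2×66,500×400/11.3900) = 2,161.19  (< 7,250, feasible at tier 1)
EOQ₂ = √(2×66,500×400/11.3560) = 2,164.43  (< 7,250 → use Q = 7,250 at tier-2 price)
TC(tier 1 (EOQ₁), Q≈2,161.2) = $4,480,116.01
TC(tier 2, Q≈7,250.0) = $4,487,034.47
Minimum at tier 1 (EOQ₁): $4,480,116.01

$4,480,116.01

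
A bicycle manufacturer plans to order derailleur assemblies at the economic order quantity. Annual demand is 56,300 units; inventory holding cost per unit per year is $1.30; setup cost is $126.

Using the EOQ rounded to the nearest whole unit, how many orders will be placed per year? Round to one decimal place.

Q* = √(2·D·S / H) = √(2·56,300·126 / 1.3) = √10,913,538.5 ≈ 3,303.56 → Q = 3,304
Orders per year = D/Q = 56,300 / 3,304 = 17.040

17.0 orders per year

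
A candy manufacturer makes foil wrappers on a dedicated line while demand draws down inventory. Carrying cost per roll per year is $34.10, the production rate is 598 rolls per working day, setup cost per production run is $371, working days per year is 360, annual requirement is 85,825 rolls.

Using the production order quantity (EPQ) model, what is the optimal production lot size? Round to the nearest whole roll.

d = 85,825/360 = 238.4028 rolls/day;  effective holding cost H(1 − d/p) = 34.1·(1 − 238.4028/598) = 20.50546
Q* = √(2DS / H_eff) = √(2·85,825·371 / 20.50546) ≈ 1,762.28

1,762 rolls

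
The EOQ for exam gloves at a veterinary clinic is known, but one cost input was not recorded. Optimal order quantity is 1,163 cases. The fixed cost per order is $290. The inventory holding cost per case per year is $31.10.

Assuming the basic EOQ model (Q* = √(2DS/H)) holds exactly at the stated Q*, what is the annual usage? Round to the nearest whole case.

72,526 cases per year

Since Q* = (2DS/H)^½, squaring gives Q*²·H = 2DS.
D = Q²H / (2S) = 1,163² × 31.1 / (2 × 290) = 72,525.68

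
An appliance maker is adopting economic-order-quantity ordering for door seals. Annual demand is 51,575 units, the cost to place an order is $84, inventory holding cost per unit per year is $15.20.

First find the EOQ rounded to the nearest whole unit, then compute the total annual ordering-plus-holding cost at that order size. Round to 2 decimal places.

$11,476.15

Optimal lot size Q* = (2 × 51,575 × $84 / $15.2)^½ ≈ 755.01 → Q = 755 units
Annual ordering cost = (D/Q)·S = (51,575/755) × 84 = $5,738.15
Annual holding cost  = (Q/2)·H = (755/2) × 15.2 = $5,738.00
Total = $5,738.15 + $5,738.00 = $11,476.15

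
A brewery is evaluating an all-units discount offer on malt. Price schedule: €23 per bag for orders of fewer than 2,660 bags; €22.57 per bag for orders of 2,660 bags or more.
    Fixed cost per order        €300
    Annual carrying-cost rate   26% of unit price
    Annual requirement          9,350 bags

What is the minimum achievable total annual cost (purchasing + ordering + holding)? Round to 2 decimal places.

€219,888.72

H₁ = 26%×€23 = €5.9800;  H₂ = 26%×€22.57 = €5.8682
EOQ₁ = √(2×9,350×300/5.9800) = 968.57  (< 2,660, feasible at tier 1)
EOQ₂ = √(2×9,350×300/5.8682) = 977.75  (< 2,660 → use Q = 2,660 at tier-2 price)
TC(tier 1 (EOQ₁), Q≈968.6) = €220,842.05
TC(tier 2, Q≈2,660.0) = €219,888.72
Minimum at tier 2: €219,888.72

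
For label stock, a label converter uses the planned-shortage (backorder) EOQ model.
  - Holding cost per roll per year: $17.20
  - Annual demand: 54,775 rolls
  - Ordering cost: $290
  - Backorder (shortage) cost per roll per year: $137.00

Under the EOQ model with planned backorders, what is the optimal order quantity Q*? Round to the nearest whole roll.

Q* = √(2DS/H) · √((H + b)/b)
   = √(2 × 54,775 × 290 / 17.2) · √((17.2 + 137) / 137)
   = 1,359.067 × 1.0609 ≈ 1,441.86

1,442 rolls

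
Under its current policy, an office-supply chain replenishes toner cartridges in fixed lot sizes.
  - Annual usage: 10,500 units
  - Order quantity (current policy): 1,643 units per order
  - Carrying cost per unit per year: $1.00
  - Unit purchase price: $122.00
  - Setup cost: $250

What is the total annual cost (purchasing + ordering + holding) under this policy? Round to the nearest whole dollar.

$1,283,419

Orders/yr = 10,500/1,643 = 6.391; ordering cost = 6.391 × $250 = $1,597.69
Average inventory = 1,643/2 = 821.5; holding cost = 821.5 × $1 = $821.50
Purchase cost = D·C = 10,500 × 122 = $1,281,000.00
Total = $1,597.69 + $821.50 + $1,281,000.00 = $1,283,419.19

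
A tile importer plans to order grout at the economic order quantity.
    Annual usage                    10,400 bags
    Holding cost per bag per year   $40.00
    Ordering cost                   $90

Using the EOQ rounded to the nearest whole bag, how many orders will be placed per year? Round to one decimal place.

Q* = √(2·D·S / H) = √(2·10,400·90 / 40) = √46,800.0 ≈ 216.33 → Q = 216
N = D/Q = 10,400/216 ≈ 48.148 orders/yr

48.1 orders per year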